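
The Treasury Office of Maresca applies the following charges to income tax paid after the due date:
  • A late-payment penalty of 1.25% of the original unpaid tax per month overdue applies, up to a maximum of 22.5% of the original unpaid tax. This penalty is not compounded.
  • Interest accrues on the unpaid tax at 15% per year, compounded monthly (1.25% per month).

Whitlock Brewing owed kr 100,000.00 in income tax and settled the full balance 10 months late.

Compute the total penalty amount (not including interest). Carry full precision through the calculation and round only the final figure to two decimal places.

kr 12,500.00

Penalty: 10 × 1.25% × kr 100,000.00 = kr 12,500.00 (below the 22.5% cap of kr 22,500.00)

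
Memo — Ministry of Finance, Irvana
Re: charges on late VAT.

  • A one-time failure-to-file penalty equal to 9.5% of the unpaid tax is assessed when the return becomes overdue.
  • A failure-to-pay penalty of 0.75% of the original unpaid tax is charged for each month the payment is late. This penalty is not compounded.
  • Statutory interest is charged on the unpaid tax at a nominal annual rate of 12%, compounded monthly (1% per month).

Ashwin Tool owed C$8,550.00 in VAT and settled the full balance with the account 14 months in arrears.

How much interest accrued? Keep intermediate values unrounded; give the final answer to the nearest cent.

Interest: C$8,550.00 × ((1 + 0.01)^14 − 1) = C$8,550.00 × 0.1494742… = C$1,278.0045…

C$1,278.00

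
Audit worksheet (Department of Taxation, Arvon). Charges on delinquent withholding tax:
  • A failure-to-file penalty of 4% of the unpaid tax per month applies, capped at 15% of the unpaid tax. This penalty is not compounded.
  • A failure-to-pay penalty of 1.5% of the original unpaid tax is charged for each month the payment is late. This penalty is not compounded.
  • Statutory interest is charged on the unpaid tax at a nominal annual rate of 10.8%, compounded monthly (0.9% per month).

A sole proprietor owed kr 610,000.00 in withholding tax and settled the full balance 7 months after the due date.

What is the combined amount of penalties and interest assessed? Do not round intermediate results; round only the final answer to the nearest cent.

Failure-to-file: 7 × 4% × kr 610,000.00 = kr 170,800.00, capped at 15% × kr 610,000.00 = kr 91,500.00
Failure-to-pay penalty: 7 × 1.5% × kr 610,000.00 = kr 64,050.00
Interest: kr 610,000.00 × ((1 + 0.009)^7 − 1) = kr 610,000.00 × 0.0647267… = kr 39,483.3150…
Penalties + interest = kr 155,550.0000 + kr 39,483.3150… = kr 195,033.31

kr 195,033.31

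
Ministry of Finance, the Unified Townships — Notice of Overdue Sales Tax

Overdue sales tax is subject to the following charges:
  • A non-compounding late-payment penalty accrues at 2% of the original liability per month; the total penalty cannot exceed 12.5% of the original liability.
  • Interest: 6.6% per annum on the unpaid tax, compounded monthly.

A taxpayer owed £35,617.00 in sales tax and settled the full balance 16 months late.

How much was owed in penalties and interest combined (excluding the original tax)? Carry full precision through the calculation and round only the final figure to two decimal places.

Penalty (uncapped): 16 × 2% × £35,617.00 = £11,397.44; cap = 12.5% × £35,617.00 = £4,452.13… → penalty = £4,452.13…
Interest (6.6%/yr ÷ 12 = 0.55%/month): £35,617.00 × ((1 + 0.0055)^16 − 1) = £3,266.9643…
Penalties + interest = £4,452.1250 + £3,266.9643… = £7,719.09

£7,719.09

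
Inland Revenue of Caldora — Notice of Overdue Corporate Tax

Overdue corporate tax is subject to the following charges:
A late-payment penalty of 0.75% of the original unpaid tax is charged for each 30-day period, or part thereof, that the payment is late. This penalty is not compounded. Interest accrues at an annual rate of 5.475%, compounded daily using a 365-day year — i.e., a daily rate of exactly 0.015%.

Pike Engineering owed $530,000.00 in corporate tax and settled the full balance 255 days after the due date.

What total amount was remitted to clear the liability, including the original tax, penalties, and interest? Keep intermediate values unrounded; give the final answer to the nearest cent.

$586,438.62

Penalty periods: ⌈255/30⌉ = 9; penalty = 9 × 0.75% × $530,000.00 = $35,775.00
Interest: $530,000.00 × ((1 + 0.00015)^255 − 1) = $530,000.00 × 0.03898797… = $20,663.6230…
Total = $530,000.00 + $35,775.0000 + $20,663.6230… = $586,438.62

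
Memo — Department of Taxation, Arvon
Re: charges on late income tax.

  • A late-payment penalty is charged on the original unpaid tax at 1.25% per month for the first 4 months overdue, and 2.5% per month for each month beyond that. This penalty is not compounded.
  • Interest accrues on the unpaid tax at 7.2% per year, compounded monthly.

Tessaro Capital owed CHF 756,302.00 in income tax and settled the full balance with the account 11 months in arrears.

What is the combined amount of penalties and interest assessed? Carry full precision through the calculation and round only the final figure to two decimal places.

CHF 221,608.64

Penalty, months 1–4: 4 × 1.25% × CHF 756,302.00 = CHF 37,815.10
Penalty, months 5–11: 7 × 2.5% × CHF 756,302.00 = CHF 132,352.85
Interest (7.2%/yr ÷ 12 = 0.6%/month): CHF 756,302.00 × ((1 + 0.006)^11 − 1) = CHF 51,440.6908…
Penalties + interest = CHF 170,167.9500 + CHF 51,440.6908… = CHF 221,608.64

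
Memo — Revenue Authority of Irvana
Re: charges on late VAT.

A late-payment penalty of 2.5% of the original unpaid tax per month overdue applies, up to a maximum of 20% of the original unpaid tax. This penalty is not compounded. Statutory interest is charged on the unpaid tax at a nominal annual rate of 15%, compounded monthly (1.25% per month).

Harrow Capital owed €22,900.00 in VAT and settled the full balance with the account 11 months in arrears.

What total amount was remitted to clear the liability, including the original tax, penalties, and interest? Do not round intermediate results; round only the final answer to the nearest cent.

€30,833.11

Penalty (uncapped): 11 × 2.5% × €22,900.00 = €6,297.50; cap = 20% × €22,900.00 = €4,580.00 → penalty = €4,580.00
Interest: €22,900.00 × ((1 + 0.0125)^11 − 1) = €22,900.00 × 0.1464242… = €3,353.1145…
Total = €22,900.00 + €4,580.0000 + €3,353.1145… = €30,833.11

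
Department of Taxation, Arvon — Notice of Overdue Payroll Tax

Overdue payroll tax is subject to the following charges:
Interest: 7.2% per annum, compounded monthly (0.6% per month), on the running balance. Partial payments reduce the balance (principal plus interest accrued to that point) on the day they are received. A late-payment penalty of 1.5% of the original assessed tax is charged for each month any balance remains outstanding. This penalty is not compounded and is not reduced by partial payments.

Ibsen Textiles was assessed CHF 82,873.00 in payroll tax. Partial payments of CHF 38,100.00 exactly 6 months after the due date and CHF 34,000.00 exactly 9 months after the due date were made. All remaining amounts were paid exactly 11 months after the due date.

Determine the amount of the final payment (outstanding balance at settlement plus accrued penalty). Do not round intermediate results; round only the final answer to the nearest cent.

Balance at month 6: CHF 82,873.0000 × (1 + 0.006)^6 = CHF 85,901.5390…
After CHF 38,100.00 payment: CHF 85,901.5390… − CHF 38,100.00 = CHF 47,801.5390…
Balance at month 9: CHF 47,801.5390… × (1 + 0.006)^3 = CHF 48,667.1396…
After CHF 34,000.00 payment: CHF 48,667.1396… − CHF 34,000.00 = CHF 14,667.1396…
Balance at month 11: CHF 14,667.1396… × (1 + 0.006)^2 = CHF 14,843.6733…
Penalty: 11 × 1.5% × CHF 82,873.00 = CHF 13,674.05…
Final settlement = outstanding balance + penalty = CHF 14,843.6733… + CHF 13,674.05… = CHF 28,517.72

CHF 28,517.72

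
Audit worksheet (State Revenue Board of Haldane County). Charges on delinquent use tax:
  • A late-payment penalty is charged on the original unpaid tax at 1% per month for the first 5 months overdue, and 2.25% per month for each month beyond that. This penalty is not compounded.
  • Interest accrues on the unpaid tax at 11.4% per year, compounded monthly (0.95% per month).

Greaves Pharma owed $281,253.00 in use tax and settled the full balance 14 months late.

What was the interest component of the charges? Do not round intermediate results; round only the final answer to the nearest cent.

$39,806.62

Interest: $281,253.00 × ((1 + 0.0095)^14 − 1) = $281,253.00 × 0.1415331… = $39,806.6216…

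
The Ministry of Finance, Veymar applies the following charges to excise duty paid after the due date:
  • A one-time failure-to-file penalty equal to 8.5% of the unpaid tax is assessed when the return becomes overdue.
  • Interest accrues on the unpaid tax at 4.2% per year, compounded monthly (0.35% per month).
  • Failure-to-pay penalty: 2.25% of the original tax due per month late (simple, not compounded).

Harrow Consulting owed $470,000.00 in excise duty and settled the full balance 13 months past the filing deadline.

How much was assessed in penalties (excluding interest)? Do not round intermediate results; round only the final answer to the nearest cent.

Failure-to-file penalty: 8.5% × $470,000.00 = $39,950.00
Failure-to-pay penalty: 13 × 2.25% × $470,000.00 = $137,475.00
Total penalty = $39,950.00 + $137,475.00 = $177,425.00

$177,425.00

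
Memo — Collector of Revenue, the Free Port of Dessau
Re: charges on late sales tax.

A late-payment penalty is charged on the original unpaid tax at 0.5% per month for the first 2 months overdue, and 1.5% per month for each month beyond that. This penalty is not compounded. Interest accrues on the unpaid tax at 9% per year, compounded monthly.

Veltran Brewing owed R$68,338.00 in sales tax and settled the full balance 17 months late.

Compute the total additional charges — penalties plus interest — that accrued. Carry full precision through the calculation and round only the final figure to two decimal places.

R$25,315.44

Penalty, months 1–2: 2 × 0.5% × R$68,338.00 = R$683.38
Penalty, months 3–17: 15 × 1.5% × R$68,338.00 = R$15,376.05
Interest (9%/yr ÷ 12 = 0.75%/month): R$68,338.00 × ((1 + 0.0075)^17 − 1) = R$9,256.0100…
Penalties + interest = R$16,059.4300 + R$9,256.0100… = R$25,315.44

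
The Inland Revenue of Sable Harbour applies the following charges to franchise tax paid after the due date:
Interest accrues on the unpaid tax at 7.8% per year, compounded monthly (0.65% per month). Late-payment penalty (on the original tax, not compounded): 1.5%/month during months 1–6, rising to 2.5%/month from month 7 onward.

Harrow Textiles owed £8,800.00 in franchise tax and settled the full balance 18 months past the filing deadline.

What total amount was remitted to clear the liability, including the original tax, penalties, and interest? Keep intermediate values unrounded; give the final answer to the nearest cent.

£13,320.51

Penalty, months 1–6: 6 × 1.5% × £8,800.00 = £792.00
Penalty, months 7–18: 12 × 2.5% × £8,800.00 = £2,640.00
Interest: £8,800.00 × ((1 + 0.0065)^18 − 1) = £8,800.00 × 0.1236939… = £1,088.5064…
Total = £8,800.00 + £3,432.0000 + £1,088.5064… = £13,320.51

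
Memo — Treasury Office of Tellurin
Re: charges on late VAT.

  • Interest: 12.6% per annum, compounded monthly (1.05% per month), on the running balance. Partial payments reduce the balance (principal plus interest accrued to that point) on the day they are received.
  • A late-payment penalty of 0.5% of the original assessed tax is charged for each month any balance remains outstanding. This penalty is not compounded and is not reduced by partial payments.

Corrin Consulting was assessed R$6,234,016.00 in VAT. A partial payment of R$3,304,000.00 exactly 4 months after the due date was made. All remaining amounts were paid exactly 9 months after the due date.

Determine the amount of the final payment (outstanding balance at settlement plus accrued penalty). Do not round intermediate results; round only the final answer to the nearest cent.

R$3,647,878.78

Balance at month 4: R$6,234,016.0000 × (1 + 0.0105)^4 = R$6,499,997.4160…
After R$3,304,000.00 payment: R$6,499,997.4160… − R$3,304,000.00 = R$3,195,997.4160…
Balance at month 9: R$3,195,997.4160… × (1 + 0.0105)^5 = R$3,367,348.0598…
Penalty: 9 × 0.5% × R$6,234,016.00 = R$280,530.72
Final settlement = outstanding balance + penalty = R$3,367,348.0598… + R$280,530.72 = R$3,647,878.78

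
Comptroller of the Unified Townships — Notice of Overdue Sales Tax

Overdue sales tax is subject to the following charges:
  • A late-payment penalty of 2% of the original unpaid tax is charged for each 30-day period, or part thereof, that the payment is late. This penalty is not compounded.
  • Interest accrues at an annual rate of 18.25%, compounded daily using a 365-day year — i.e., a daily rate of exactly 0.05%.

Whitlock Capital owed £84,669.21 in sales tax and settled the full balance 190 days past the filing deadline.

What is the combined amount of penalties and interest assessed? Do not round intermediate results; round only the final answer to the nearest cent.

Penalty periods: ⌈190/30⌉ = 7; penalty = 7 × 2% × £84,669.21 = £11,853.69…
Interest: £84,669.21 × ((1 + 0.0005)^190 − 1) = £84,669.21 × 0.09963275… = £8,435.8260…
Penalties + interest = £11,853.6894 + £8,435.8260… = £20,289.52

£20,289.52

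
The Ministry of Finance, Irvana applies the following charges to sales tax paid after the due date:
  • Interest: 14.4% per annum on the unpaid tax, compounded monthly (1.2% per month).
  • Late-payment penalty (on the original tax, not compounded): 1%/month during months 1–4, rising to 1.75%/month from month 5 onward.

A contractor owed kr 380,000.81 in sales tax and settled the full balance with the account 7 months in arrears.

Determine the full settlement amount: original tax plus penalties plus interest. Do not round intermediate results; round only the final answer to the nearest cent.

kr 448,243.34

Penalty, months 1–4: 4 × 1% × kr 380,000.81 = kr 15,200.03…
Penalty, months 5–7: 3 × 1.75% × kr 380,000.81 = kr 19,950.04…
Interest: kr 380,000.81 × ((1 + 0.012)^7 − 1) = kr 380,000.81 × 0.0870852… = kr 33,092.4507…
Total = kr 380,000.81 + kr 35,150.0749… + kr 33,092.4507… = kr 448,243.34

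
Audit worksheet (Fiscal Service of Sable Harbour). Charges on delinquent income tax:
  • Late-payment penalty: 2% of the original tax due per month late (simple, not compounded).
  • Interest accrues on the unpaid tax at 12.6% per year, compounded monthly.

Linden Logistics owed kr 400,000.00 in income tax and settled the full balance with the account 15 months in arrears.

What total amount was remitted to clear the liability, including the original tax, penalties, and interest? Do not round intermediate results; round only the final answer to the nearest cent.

Late-payment penalty = 2% × kr 400,000.00 × 15 mo = kr 120,000.00
Interest (12.6%/yr ÷ 12 = 1.05%/month): kr 400,000.00 × ((1 + 0.0105)^15 − 1) = kr 67,847.9804…
Total = kr 400,000.00 + kr 120,000.0000 + kr 67,847.9804… = kr 587,847.98

kr 587,847.98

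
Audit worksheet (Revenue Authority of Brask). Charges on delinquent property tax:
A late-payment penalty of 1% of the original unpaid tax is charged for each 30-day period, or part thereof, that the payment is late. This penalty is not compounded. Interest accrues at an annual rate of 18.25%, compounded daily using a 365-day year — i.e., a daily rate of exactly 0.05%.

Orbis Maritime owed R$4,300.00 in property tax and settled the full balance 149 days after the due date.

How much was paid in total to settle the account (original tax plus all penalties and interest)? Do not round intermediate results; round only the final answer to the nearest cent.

R$4,847.50

Penalty periods: ⌈149/30⌉ = 5; penalty = 5 × 1% × R$4,300.00 = R$215.00
Interest: R$4,300.00 × ((1 + 0.0005)^149 − 1) = R$4,300.00 × 0.07732528… = R$332.4987…
Total = R$4,300.00 + R$215.0000 + R$332.4987… = R$4,847.50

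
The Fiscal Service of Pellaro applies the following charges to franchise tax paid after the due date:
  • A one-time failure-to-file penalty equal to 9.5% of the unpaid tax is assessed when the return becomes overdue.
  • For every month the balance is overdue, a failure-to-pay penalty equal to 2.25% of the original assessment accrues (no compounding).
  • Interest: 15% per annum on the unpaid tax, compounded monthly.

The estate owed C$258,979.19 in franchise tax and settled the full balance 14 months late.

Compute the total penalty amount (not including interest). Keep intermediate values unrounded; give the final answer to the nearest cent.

C$106,181.47

Failure-to-file penalty: 9.5% × C$258,979.19 = C$24,603.02…
Failure-to-pay penalty: 14 × 2.25% × C$258,979.19 = C$81,578.44…
Total penalty = C$24,603.02… + C$81,578.44… = C$106,181.47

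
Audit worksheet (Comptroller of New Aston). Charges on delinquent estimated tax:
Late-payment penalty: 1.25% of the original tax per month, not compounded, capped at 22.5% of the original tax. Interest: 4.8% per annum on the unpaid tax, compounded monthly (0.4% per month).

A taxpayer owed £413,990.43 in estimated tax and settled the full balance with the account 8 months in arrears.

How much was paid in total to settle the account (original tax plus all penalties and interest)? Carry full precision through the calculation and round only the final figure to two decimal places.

£468,824.13

Penalty: 8 × 1.25% × £413,990.43 = £41,399.04… (below the 22.5% cap of £93,147.85…)
Interest: £413,990.43 × ((1 + 0.004)^8 − 1) = £413,990.43 × 0.0324516… = £13,434.6527…
Total = £413,990.43 + £41,399.0430 + £13,434.6527… = £468,824.13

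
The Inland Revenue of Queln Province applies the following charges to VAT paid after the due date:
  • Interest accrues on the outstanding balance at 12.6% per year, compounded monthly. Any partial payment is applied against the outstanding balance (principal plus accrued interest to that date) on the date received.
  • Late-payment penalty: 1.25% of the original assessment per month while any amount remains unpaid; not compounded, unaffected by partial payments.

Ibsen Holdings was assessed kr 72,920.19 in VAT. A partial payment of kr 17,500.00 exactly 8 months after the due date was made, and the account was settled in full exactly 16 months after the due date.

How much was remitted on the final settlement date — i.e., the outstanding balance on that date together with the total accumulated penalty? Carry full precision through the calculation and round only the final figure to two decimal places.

kr 81,743.31

Monthly rate = 12.6% ÷ 12 = 1.05%
Balance at month 8: kr 72,920.1900 × (1 + 0.0105)^8 = kr 79,275.3804…
After kr 17,500.00 payment: kr 79,275.3804… − kr 17,500.00 = kr 61,775.3804…
Balance at month 16: kr 61,775.3804… × (1 + 0.0105)^8 = kr 67,159.2706…
Penalty: 16 × 1.25% × kr 72,920.19 = kr 14,584.04…
Final settlement = outstanding balance + penalty = kr 67,159.2706… + kr 14,584.04… = kr 81,743.31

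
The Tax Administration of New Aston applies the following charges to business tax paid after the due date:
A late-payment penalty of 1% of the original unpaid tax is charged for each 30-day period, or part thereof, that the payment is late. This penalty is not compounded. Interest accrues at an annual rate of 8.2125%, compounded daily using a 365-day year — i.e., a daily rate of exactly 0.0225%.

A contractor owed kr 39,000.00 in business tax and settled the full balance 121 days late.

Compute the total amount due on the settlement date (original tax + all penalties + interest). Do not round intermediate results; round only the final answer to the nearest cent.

Penalty periods: ⌈121/30⌉ = 5; penalty = 5 × 1% × kr 39,000.00 = kr 1,950.00
Interest: kr 39,000.00 × ((1 + 0.000225)^121 − 1) = kr 39,000.00 × 0.02759584… = kr 1,076.2377…
Total = kr 39,000.00 + kr 1,950.0000 + kr 1,076.2377… = kr 42,026.24

kr 42,026.24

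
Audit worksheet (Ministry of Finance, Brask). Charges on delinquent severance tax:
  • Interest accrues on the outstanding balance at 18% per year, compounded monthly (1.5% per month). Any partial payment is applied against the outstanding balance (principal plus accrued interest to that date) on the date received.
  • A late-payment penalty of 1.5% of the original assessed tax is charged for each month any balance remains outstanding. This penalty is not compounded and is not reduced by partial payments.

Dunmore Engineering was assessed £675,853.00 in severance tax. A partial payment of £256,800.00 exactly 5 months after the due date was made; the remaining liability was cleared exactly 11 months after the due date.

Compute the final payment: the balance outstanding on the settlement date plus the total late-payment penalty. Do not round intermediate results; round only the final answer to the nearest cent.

Balance at month 5: £675,853.0000 × (1 + 0.015)^5 = £728,085.6259…
After £256,800.00 payment: £728,085.6259… − £256,800.00 = £471,285.6259…
Balance at month 11: £471,285.6259… × (1 + 0.015)^6 = £515,324.0930…
Penalty: 11 × 1.5% × £675,853.00 = £111,515.75…
Final settlement = outstanding balance + penalty = £515,324.0930… + £111,515.75… = £626,839.84

£626,839.84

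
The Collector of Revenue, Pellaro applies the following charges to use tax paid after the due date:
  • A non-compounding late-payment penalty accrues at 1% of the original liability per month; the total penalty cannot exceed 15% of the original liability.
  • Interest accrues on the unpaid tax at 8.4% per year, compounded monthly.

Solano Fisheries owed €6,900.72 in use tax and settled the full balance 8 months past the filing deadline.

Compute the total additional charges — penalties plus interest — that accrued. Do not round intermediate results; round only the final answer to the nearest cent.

Penalty: 8 × 1% × €6,900.72 = €552.06… (below the 15% cap of €1,035.11…)
Interest (8.4%/yr ÷ 12 = 0.7%/month): €6,900.72 × ((1 + 0.007)^8 − 1) = €396.0418…
Penalties + interest = €552.0576 + €396.0418… = €948.10

€948.10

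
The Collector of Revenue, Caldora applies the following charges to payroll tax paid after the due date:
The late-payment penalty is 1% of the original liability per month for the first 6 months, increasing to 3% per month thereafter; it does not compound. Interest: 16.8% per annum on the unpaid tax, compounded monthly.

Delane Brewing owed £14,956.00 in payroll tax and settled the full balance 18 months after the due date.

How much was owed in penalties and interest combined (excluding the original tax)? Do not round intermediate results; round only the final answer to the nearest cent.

£10,534.25

Penalty, months 1–6: 6 × 1% × £14,956.00 = £897.36
Penalty, months 7–18: 12 × 3% × £14,956.00 = £5,384.16
Interest (16.8%/yr ÷ 12 = 1.4%/month): £14,956.00 × ((1 + 0.014)^18 − 1) = £4,252.7297…
Penalties + interest = £6,281.5200 + £4,252.7297… = £10,534.25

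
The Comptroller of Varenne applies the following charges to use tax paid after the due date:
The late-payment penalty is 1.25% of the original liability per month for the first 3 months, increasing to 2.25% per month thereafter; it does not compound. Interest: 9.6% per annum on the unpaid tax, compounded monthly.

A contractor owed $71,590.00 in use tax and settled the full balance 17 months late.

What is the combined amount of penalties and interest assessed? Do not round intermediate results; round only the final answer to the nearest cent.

$35,620.47

Penalty, months 1–3: 3 × 1.25% × $71,590.00 = $2,684.63…
Penalty, months 4–17: 14 × 2.25% × $71,590.00 = $22,550.85
Interest (9.6%/yr ÷ 12 = 0.8%/month): $71,590.00 × ((1 + 0.008)^17 − 1) = $10,384.9968…
Penalties + interest = $25,235.4750 + $10,384.9968… = $35,620.47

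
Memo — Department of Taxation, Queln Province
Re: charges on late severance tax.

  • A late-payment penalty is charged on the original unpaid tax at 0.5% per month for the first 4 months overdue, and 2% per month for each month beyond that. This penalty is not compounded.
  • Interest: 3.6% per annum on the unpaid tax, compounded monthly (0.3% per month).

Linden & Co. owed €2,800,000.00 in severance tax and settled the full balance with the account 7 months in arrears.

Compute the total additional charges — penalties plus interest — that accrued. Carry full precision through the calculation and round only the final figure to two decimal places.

€283,331.85

Penalty, months 1–4: 4 × 0.5% × €2,800,000.00 = €56,000.00
Penalty, months 5–7: 3 × 2% × €2,800,000.00 = €168,000.00
Interest: €2,800,000.00 × ((1 + 0.003)^7 − 1) = €2,800,000.00 × 0.0211899… = €59,331.8540…
Penalties + interest = €224,000.0000 + €59,331.8540… = €283,331.85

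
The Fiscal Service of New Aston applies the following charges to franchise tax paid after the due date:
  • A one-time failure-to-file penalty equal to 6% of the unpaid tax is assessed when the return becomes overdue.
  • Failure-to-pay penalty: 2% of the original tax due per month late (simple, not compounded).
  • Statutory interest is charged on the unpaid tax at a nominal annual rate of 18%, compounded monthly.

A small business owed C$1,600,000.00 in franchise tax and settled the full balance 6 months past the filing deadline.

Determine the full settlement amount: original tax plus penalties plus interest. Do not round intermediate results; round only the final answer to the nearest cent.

C$2,037,509.22

Failure-to-file penalty: 6% × C$1,600,000.00 = C$96,000.00
Failure-to-pay penalty: 6 × 2% × C$1,600,000.00 = C$192,000.00
Interest (18%/yr ÷ 12 = 1.5%/month): C$1,600,000.00 × ((1 + 0.015)^6 − 1) = C$149,509.2223…
Total = C$1,600,000.00 + C$288,000.0000 + C$149,509.2223… = C$2,037,509.22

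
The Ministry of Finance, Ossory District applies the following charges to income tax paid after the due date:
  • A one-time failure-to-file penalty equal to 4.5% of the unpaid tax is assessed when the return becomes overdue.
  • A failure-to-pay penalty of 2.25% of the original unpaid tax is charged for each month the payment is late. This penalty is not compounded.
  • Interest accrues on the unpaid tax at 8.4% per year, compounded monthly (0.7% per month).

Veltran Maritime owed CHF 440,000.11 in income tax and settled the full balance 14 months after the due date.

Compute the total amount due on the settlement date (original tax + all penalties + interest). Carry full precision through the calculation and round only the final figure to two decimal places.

CHF 643,538.13

Failure-to-file penalty: 4.5% × CHF 440,000.11 = CHF 19,800.00…
Failure-to-pay penalty = 2.25% × CHF 440,000.11 × 14 mo = CHF 138,600.03…
Interest: CHF 440,000.11 × ((1 + 0.007)^14 − 1) = CHF 440,000.11 × 0.1025863… = CHF 45,137.9786…
Total = CHF 440,000.11 + CHF 158,400.0396 + CHF 45,137.9786… = CHF 643,538.13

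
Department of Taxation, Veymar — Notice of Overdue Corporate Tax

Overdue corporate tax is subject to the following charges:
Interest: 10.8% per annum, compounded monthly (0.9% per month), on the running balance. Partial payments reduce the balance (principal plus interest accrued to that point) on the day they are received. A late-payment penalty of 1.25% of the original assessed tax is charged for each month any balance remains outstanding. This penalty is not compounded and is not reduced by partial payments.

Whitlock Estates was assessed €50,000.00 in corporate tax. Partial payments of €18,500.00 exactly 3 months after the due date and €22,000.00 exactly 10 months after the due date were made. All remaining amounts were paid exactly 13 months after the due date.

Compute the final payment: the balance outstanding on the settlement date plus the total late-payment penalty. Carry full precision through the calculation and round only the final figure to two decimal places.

€21,468.12

Balance at month 3: €50,000.0000 × (1 + 0.009)^3 = €51,362.1865…
After €18,500.00 payment: €51,362.1865… − €18,500.00 = €32,862.1865…
Balance at month 10: €32,862.1865… × (1 + 0.009)^7 = €34,989.2488…
After €22,000.00 payment: €34,989.2488… − €22,000.00 = €12,989.2488…
Balance at month 13: €12,989.2488… × (1 + 0.009)^3 = €13,343.1244…
Penalty: 13 × 1.25% × €50,000.00 = €8,125.00
Final settlement = outstanding balance + penalty = €13,343.1244… + €8,125.00 = €21,468.12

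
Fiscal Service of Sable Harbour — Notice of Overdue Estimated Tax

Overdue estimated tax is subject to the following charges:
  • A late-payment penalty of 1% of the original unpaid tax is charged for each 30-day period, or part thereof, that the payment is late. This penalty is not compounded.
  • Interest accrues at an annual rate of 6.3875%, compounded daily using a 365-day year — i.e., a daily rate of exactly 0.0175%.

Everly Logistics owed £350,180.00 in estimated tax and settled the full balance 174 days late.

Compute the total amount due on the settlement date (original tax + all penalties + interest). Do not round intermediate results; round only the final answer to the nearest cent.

£382,016.82

Penalty periods: ⌈174/30⌉ = 6; penalty = 6 × 1% × £350,180.00 = £21,010.80
Interest: £350,180.00 × ((1 + 0.000175)^174 − 1) = £350,180.00 × 0.03091560… = £10,826.0236…
Total = £350,180.00 + £21,010.8000 + £10,826.0236… = £382,016.82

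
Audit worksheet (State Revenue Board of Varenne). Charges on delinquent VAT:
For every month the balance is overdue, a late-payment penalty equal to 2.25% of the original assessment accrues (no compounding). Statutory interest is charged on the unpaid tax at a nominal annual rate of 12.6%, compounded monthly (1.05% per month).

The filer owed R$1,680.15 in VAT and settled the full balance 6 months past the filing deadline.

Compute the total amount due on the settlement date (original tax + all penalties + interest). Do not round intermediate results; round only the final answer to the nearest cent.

Late-payment penalty = 2.25% × R$1,680.15 × 6 mo = R$226.82…
Interest: R$1,680.15 × ((1 + 0.0105)^6 − 1) = R$1,680.15 × 0.0646771… = R$108.6672…
Total = R$1,680.15 + R$226.8203… + R$108.6672… = R$2,015.64

R$2,015.64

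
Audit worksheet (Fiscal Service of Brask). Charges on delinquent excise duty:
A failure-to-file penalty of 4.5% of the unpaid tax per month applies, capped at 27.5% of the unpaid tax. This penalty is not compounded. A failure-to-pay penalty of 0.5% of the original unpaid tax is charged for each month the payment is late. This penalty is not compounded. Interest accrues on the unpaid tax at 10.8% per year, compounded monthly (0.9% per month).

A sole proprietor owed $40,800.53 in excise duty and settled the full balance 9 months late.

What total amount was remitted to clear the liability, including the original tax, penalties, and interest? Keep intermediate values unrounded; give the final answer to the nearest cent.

Failure-to-file: 9 × 4.5% × $40,800.53 = $16,524.21…, capped at 27.5% × $40,800.53 = $11,220.15…
Failure-to-pay penalty = 0.5% × $40,800.53 × 9 mo = $1,836.02…
Interest: $40,800.53 × ((1 + 0.009)^9 − 1) = $40,800.53 × 0.0839781… = $3,426.3498…
Total = $40,800.53 + $13,056.1696 + $3,426.3498… = $57,283.05

$57,283.05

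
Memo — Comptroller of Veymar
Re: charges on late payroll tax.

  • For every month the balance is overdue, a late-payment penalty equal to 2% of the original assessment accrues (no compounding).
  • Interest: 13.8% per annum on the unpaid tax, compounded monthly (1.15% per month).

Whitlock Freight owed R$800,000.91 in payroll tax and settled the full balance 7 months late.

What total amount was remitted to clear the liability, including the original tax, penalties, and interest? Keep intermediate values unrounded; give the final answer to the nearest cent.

R$978,665.99

Late-payment penalty = 2% × R$800,000.91 × 7 mo = R$112,000.13…
Interest: R$800,000.91 × ((1 + 0.0115)^7 − 1) = R$800,000.91 × 0.0833311… = R$66,664.9534…
Total = R$800,000.91 + R$112,000.1274 + R$66,664.9534… = R$978,665.99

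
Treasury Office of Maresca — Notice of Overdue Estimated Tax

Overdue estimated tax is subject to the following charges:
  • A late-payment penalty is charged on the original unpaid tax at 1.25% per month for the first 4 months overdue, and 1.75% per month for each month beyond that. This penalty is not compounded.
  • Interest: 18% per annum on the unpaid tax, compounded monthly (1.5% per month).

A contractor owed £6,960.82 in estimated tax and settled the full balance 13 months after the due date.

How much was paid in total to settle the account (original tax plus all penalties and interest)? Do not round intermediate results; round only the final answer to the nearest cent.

£9,891.69

Penalty, months 1–4: 4 × 1.25% × £6,960.82 = £348.04…
Penalty, months 5–13: 9 × 1.75% × £6,960.82 = £1,096.33…
Interest: £6,960.82 × ((1 + 0.015)^13 − 1) = £6,960.82 × 0.2135524… = £1,486.5001…
Total = £6,960.82 + £1,444.3702… + £1,486.5001… = £9,891.69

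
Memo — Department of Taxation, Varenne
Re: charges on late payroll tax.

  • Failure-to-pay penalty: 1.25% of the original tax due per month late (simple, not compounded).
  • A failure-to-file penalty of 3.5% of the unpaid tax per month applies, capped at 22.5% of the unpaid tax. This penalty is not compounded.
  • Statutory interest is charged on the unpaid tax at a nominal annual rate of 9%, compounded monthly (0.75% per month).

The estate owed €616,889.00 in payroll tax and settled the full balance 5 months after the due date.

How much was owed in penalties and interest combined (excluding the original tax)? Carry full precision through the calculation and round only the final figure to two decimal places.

Failure-to-file: 5 × 3.5% × €616,889.00 = €107,955.58… (under the 22.5% cap)
Failure-to-pay penalty: 5 × 1.25% × €616,889.00 = €38,555.56…
Interest: €616,889.00 × ((1 + 0.0075)^5 − 1) = €616,889.00 × 0.0380667… = €23,482.9498…
Penalties + interest = €146,511.1375 + €23,482.9498… = €169,994.09

€169,994.09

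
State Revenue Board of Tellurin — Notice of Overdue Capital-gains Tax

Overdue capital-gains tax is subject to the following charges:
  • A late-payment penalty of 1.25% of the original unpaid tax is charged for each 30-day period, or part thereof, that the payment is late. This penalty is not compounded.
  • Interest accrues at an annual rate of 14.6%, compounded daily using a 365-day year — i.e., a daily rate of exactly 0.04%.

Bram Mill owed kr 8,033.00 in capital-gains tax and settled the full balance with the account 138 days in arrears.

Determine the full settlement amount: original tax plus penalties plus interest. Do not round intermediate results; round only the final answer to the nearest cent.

kr 8,990.86

Penalty periods: ⌈138/30⌉ = 5; penalty = 5 × 1.25% × kr 8,033.00 = kr 502.06…
Interest: kr 8,033.00 × ((1 + 0.0004)^138 − 1) = kr 8,033.00 × 0.05674028… = kr 455.7947…
Total = kr 8,033.00 + kr 502.0625 + kr 455.7947… = kr 8,990.86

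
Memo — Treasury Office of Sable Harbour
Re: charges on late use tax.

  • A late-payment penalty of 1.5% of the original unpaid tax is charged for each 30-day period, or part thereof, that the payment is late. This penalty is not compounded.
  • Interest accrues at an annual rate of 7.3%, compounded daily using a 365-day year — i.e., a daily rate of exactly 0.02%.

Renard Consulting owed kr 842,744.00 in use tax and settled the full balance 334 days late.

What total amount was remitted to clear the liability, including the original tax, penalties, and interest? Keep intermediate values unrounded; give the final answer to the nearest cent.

kr 1,052,650.04

Penalty periods: ⌈334/30⌉ = 12; penalty = 12 × 1.5% × kr 842,744.00 = kr 151,693.92
Interest: kr 842,744.00 × ((1 + 0.0002)^334 − 1) = kr 842,744.00 × 0.06907450… = kr 58,212.1204…
Total = kr 842,744.00 + kr 151,693.9200 + kr 58,212.1204… = kr 1,052,650.04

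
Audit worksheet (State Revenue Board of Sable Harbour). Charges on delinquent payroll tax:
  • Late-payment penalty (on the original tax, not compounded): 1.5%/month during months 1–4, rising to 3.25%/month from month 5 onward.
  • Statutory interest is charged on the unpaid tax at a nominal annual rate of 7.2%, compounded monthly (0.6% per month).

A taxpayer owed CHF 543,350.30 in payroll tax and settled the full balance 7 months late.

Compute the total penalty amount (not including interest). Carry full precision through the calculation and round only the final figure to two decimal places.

Penalty, months 1–4: 4 × 1.5% × CHF 543,350.30 = CHF 32,601.02…
Penalty, months 5–7: 3 × 3.25% × CHF 543,350.30 = CHF 52,976.65…
Total penalty = CHF 32,601.02… + CHF 52,976.65… = CHF 85,577.67

CHF 85,577.67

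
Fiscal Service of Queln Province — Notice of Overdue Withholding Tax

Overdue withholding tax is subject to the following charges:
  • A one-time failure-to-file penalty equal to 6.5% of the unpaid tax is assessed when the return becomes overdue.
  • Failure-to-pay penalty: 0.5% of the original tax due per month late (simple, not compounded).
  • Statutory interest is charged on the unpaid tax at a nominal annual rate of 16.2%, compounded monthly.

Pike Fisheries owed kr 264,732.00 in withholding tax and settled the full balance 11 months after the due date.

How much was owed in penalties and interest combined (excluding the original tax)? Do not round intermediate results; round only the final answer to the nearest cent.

kr 73,844.58

Failure-to-file penalty: 6.5% × kr 264,732.00 = kr 17,207.58
Failure-to-pay penalty = 0.5% × kr 264,732.00 × 11 mo = kr 14,560.26
Interest (16.2%/yr ÷ 12 = 1.35%/month): kr 264,732.00 × ((1 + 0.0135)^11 − 1) = kr 42,076.7378…
Penalties + interest = kr 31,767.8400 + kr 42,076.7378… = kr 73,844.58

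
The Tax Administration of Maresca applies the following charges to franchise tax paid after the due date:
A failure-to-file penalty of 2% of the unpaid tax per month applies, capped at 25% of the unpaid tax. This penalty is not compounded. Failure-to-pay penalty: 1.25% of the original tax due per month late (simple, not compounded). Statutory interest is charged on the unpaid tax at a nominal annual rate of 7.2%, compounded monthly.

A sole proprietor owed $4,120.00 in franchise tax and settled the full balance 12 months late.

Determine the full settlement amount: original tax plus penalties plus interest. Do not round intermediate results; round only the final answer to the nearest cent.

Failure-to-file: 12 × 2% × $4,120.00 = $988.80 (under the 25% cap)
Failure-to-pay penalty: 12 × 1.25% × $4,120.00 = $618.00
Interest (7.2%/yr ÷ 12 = 0.6%/month): $4,120.00 × ((1 + 0.006)^12 − 1) = $306.6276…
Total = $4,120.00 + $1,606.8000 + $306.6276… = $6,033.43

$6,033.43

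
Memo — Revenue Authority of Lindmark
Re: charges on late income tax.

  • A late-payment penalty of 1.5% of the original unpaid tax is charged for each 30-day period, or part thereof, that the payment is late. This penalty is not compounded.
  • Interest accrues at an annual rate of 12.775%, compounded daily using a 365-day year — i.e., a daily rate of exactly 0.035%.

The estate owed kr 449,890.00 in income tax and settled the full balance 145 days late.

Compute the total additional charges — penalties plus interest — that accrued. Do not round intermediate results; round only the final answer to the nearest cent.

Penalty periods: ⌈145/30⌉ = 5; penalty = 5 × 1.5% × kr 449,890.00 = kr 33,741.75
Interest: kr 449,890.00 × ((1 + 0.00035)^145 − 1) = kr 449,890.00 × 0.05205050… = kr 23,417.0013…
Penalties + interest = kr 33,741.7500 + kr 23,417.0013… = kr 57,158.75

kr 57,158.75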